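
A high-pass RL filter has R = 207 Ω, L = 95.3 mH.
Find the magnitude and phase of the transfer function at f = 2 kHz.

Step 1 — Angular frequency: ω = 2π·2000 = 1.257e+04 rad/s.
Step 2 — Transfer function: H(jω) = jωL/(R + jωL).
Step 3 — Numerator jωL = j·1198; denominator R + jωL = 207 + j1198.
Step 4 — H = 0.971 + j0.1678.
Step 5 — Magnitude: |H| = 0.9854 (-0.1 dB); phase: φ = 9.8°.

|H| = 0.9854 (-0.1 dB), φ = 9.8°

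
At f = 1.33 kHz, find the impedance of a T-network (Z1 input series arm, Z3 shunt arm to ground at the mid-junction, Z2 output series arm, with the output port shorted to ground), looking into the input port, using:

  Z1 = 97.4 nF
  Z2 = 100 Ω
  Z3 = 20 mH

Step 1 — Angular frequency: ω = 2π·f = 2π·1330 = 8357 rad/s.
Step 2 — Component impedances:
  Z1: Z = 1/(jωC) = -j/(ω·C) = 0 - j1229 Ω
  Z2: Z = R = 100 Ω
  Z3: Z = jωL = j·8357·0.02 = 0 + j167.1 Ω
Step 3 — With the output port shorted to ground, the output series arm Z2 runs from the junction to ground; the shunt arm Z3 also runs from the junction to ground. They appear in parallel: Z3 || Z2 = 73.64 + j44.06 Ω.
Step 4 — Series with input arm Z1: Z_in = Z1 + (Z3 || Z2) = 73.64 - j1185 Ω = 1187∠-86.4° Ω.

Z = 73.64 - j1185 Ω = 1187∠-86.4° Ω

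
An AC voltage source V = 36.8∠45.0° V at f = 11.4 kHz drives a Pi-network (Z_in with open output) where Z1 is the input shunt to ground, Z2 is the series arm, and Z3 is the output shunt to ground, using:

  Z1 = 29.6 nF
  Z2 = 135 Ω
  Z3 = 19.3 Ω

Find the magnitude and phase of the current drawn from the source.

Step 1 — Angular frequency: ω = 2π·f = 2π·1.14e+04 = 7.163e+04 rad/s.
Step 2 — Component impedances:
  Z1: Z = 1/(jωC) = -j/(ω·C) = 0 - j471.7 Ω
  Z2: Z = R = 135 Ω
  Z3: Z = R = 19.3 Ω
Step 3 — With open output, the series arm Z2 and the output shunt Z3 appear in series to ground: Z2 + Z3 = 154.3 Ω.
Step 4 — Parallel with input shunt Z1: Z_in = Z1 || (Z2 + Z3) = 139.4 - j45.6 Ω = 146.7∠-18.1° Ω.
Step 5 — Source phasor: V = 36.8∠45.0° V = 26.02 + j26.02 V.
Step 6 — Ohm's law: I = V / Z_total = (26.02 + j26.02) / (139.4 - j45.6) = 0.1135 + j0.2238 A.
Step 7 — Convert to polar: |I| = 0.2509 A, ∠I = 63.1°.

I = 0.2509∠63.1° A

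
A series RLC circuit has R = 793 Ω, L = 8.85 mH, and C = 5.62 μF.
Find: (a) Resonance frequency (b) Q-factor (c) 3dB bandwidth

Step 1 — Resonance condition Im(Z)=0 gives ω₀ = 1/√(LC).
Step 2 — ω₀ = 1/√(0.00885·5.62e-06) = 4484 rad/s.
Step 3 — f₀ = ω₀/(2π) = 713.6 Hz.
Step 4 — Series Q: Q = ω₀L/R = 4484·0.00885/793 = 0.05004.
Step 5 — 3dB bandwidth: Δω = ω₀/Q = 8.96e+04 rad/s; BW = Δω/(2π) = 1.426e+04 Hz.

(a) f₀ = 713.6 Hz  (b) Q = 0.05004  (c) BW = 1.426e+04 Hz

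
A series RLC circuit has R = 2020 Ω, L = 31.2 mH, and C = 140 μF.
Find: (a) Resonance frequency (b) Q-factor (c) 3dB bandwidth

Step 1 — Resonance: ω₀ = 1/√(LC) = 1/√(0.0312·0.00014) = 478.5 rad/s.
Step 2 — f₀ = ω₀/(2π) = 76.15 Hz.
Step 3 — Series Q: Q = ω₀L/R = 478.5·0.0312/2020 = 0.00739.
Step 4 — Bandwidth: Δω = ω₀/Q = 6.474e+04 rad/s; BW = Δω/(2π) = 1.03e+04 Hz.

(a) f₀ = 76.15 Hz  (b) Q = 0.00739  (c) BW = 1.03e+04 Hz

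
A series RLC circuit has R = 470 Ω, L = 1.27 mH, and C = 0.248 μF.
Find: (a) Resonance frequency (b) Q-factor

Step 1 — Resonance condition Im(Z)=0 gives ω₀ = 1/√(LC).
Step 2 — ω₀ = 1/√(0.00127·2.48e-07) = 5.635e+04 rad/s.
Step 3 — f₀ = ω₀/(2π) = 8968 Hz.
Step 4 — Series Q: Q = ω₀L/R = 5.635e+04·0.00127/470 = 0.1523.

(a) f₀ = 8968 Hz  (b) Q = 0.1523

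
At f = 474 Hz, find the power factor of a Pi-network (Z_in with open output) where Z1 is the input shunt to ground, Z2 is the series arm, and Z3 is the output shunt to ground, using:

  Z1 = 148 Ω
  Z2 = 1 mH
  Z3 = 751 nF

Step 1 — Angular frequency: ω = 2π·f = 2π·474 = 2978 rad/s.
Step 2 — Component impedances:
  Z1: Z = R = 148 Ω
  Z2: Z = jωL = j·2978·0.001 = 0 + j2.978 Ω
  Z3: Z = 1/(jωC) = -j/(ω·C) = 0 - j447.1 Ω
Step 3 — With open output, the series arm Z2 and the output shunt Z3 appear in series to ground: Z2 + Z3 = 0 - j444.1 Ω.
Step 4 — Parallel with input shunt Z1: Z_in = Z1 || (Z2 + Z3) = 133.2 - j44.39 Ω = 140.4∠-18.4° Ω.
Step 5 — Power factor: PF = cos(φ) = Re(Z)/|Z| = 133.2/140.4 = 0.9487.
Step 6 — Type: Im(Z) = -44.39 ⇒ leading (phase φ = -18.4°).

PF = 0.9487 (leading, φ = -18.4°)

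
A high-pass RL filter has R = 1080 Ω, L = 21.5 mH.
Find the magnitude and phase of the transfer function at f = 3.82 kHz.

Step 1 — Angular frequency: ω = 2π·3820 = 2.4e+04 rad/s.
Step 2 — Transfer function: H(jω) = jωL/(R + jωL).
Step 3 — Numerator jωL = j·516; denominator R + jωL = 1080 + j516.
Step 4 — H = 0.1859 + j0.389.
Step 5 — Magnitude: |H| = 0.4311 (-7.3 dB); phase: φ = 64.5°.

|H| = 0.4311 (-7.3 dB), φ = 64.5°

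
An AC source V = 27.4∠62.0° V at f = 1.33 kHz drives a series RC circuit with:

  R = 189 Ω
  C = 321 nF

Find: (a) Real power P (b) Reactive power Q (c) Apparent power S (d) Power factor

Step 1 — Angular frequency: ω = 2π·f = 2π·1330 = 8357 rad/s.
Step 2 — Component impedances:
  R: Z = R = 189 Ω
  C: Z = 1/(jωC) = -j/(ω·C) = 0 - j372.8 Ω
Step 3 — Series combination: Z_total = R + C = 189 - j372.8 Ω = 418∠-63.1° Ω.
Step 4 — Source phasor: V = 27.4∠62.0° V = 12.86 + j24.19 V.
Step 5 — Current: I = V / Z = -0.03771 + j0.05362 A = 0.06556∠125.1° A.
Step 6 — Complex power: S = V·I* = 0.8122 - j1.602 VA.
Step 7 — Real power: P = Re(S) = 0.8122 W.
Step 8 — Reactive power: Q = Im(S) = -1.602 VAR.
Step 9 — Apparent power: |S| = 1.796 VA.
Step 10 — Power factor: PF = P/|S| = 0.4522 (leading).

(a) P = 0.8122 W  (b) Q = -1.602 VAR  (c) S = 1.796 VA  (d) PF = 0.4522 (leading)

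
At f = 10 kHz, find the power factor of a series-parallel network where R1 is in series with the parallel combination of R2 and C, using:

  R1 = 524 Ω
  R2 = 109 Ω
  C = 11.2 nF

Step 1 — Angular frequency: ω = 2π·f = 2π·1e+04 = 6.283e+04 rad/s.
Step 2 — Component impedances:
  R1: Z = R = 524 Ω
  R2: Z = R = 109 Ω
  C: Z = 1/(jωC) = -j/(ω·C) = 0 - j1421 Ω
Step 3 — Parallel branch: R2 || C = 1/(1/R2 + 1/C) = 108.4 - j8.312 Ω.
Step 4 — Series with R1: Z_total = R1 + (R2 || C) = 632.4 - j8.312 Ω = 632.4∠-0.8° Ω.
Step 5 — Power factor: PF = cos(φ) = Re(Z)/|Z| = 632.36/632.42 = 0.9999.
Step 6 — Type: Im(Z) = -8.312 ⇒ leading (phase φ = -0.8°).

PF = 0.9999 (leading, φ = -0.8°)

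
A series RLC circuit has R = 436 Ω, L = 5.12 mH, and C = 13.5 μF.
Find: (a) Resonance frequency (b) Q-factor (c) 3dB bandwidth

Step 1 — Resonance: ω₀ = 1/√(LC) = 1/√(0.00512·1.35e-05) = 3804 rad/s.
Step 2 — f₀ = ω₀/(2π) = 605.4 Hz.
Step 3 — Series Q: Q = ω₀L/R = 3804·0.00512/436 = 0.04467.
Step 4 — Bandwidth: Δω = ω₀/Q = 8.516e+04 rad/s; BW = Δω/(2π) = 1.355e+04 Hz.

(a) f₀ = 605.4 Hz  (b) Q = 0.04467  (c) BW = 1.355e+04 Hz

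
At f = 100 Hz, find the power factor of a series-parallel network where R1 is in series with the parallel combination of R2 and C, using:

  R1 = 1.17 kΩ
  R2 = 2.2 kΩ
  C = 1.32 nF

Step 1 — Angular frequency: ω = 2π·f = 2π·100 = 628.3 rad/s.
Step 2 — Component impedances:
  R1: Z = R = 1170 Ω
  R2: Z = R = 2200 Ω
  C: Z = 1/(jωC) = -j/(ω·C) = 0 - j1.206e+06 Ω
Step 3 — Parallel branch: R2 || C = 1/(1/R2 + 1/C) = 2200 - j4.014 Ω.
Step 4 — Series with R1: Z_total = R1 + (R2 || C) = 3370 - j4.014 Ω = 3370∠-0.1° Ω.
Step 5 — Power factor: PF = cos(φ) = Re(Z)/|Z| = 3370/3370 = 1.
Step 6 — Type: Im(Z) = -4.014 ⇒ leading (phase φ = -0.1°).

PF = 1 (leading, φ = -0.1°)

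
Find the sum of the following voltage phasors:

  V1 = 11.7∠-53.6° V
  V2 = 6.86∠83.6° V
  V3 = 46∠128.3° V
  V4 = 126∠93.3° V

Step 1 — Convert each phasor to rectangular form:
  V1 = 11.7·(cos(-53.6°) + j·sin(-53.6°)) = 6.943 - j9.417 V
  V2 = 6.86·(cos(83.6°) + j·sin(83.6°)) = 0.7647 + j6.817 V
  V3 = 46·(cos(128.3°) + j·sin(128.3°)) = -28.51 + j36.1 V
  V4 = 126·(cos(93.3°) + j·sin(93.3°)) = -7.253 + j125.8 V
Step 2 — Sum components: V_total = -28.06 + j159.3 V.
Step 3 — Convert to polar: |V_total| = 161.7 V, ∠V_total = 100.0°.

V_total = 161.7∠100.0° V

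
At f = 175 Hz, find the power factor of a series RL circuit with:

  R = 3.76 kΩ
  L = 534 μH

Step 1 — Angular frequency: ω = 2π·f = 2π·175 = 1100 rad/s.
Step 2 — Component impedances:
  R: Z = R = 3760 Ω
  L: Z = jωL = j·1100·0.000534 = 0 + j0.5872 Ω
Step 3 — Series combination: Z_total = R + L = 3760 + j0.5872 Ω = 3760∠0.0° Ω.
Step 4 — Power factor: PF = cos(φ) = Re(Z)/|Z| = 3760/3760 = 1.
Step 5 — Type: Im(Z) = 0.5872 ⇒ lagging (phase φ = 0.0°).

PF = 1 (lagging, φ = 0.0°)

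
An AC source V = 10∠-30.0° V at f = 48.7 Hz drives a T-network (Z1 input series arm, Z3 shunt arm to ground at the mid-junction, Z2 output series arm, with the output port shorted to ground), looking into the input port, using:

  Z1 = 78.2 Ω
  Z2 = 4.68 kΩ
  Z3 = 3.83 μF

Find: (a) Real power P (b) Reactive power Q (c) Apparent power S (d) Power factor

Step 1 — Angular frequency: ω = 2π·f = 2π·48.7 = 306 rad/s.
Step 2 — Component impedances:
  Z1: Z = R = 78.2 Ω
  Z2: Z = R = 4680 Ω
  Z3: Z = 1/(jωC) = -j/(ω·C) = 0 - j853.3 Ω
Step 3 — With the output port shorted to ground, the output series arm Z2 runs from the junction to ground; the shunt arm Z3 also runs from the junction to ground. They appear in parallel: Z3 || Z2 = 150.6 - j825.8 Ω.
Step 4 — Series with input arm Z1: Z_in = Z1 + (Z3 || Z2) = 228.8 - j825.8 Ω = 856.9∠-74.5° Ω.
Step 5 — Source phasor: V = 10∠-30.0° V = 8.66 - j5 V.
Step 6 — Current: I = V / Z = 0.008321 + j0.008182 A = 0.01167∠44.5° A.
Step 7 — Complex power: S = V·I* = 0.03115 - j0.1125 VA.
Step 8 — Real power: P = Re(S) = 0.03115 W.
Step 9 — Reactive power: Q = Im(S) = -0.1125 VAR.
Step 10 — Apparent power: |S| = 0.1167 VA.
Step 11 — Power factor: PF = P/|S| = 0.267 (leading).

(a) P = 0.03115 W  (b) Q = -0.1125 VAR  (c) S = 0.1167 VA  (d) PF = 0.267 (leading)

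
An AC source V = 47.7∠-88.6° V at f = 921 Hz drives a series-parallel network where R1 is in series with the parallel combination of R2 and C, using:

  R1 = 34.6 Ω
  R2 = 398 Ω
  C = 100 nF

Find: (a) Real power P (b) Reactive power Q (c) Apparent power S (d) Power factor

Step 1 — Angular frequency: ω = 2π·f = 2π·921 = 5787 rad/s.
Step 2 — Component impedances:
  R1: Z = R = 34.6 Ω
  R2: Z = R = 398 Ω
  C: Z = 1/(jωC) = -j/(ω·C) = 0 - j1728 Ω
Step 3 — Parallel branch: R2 || C = 1/(1/R2 + 1/C) = 378 - j87.05 Ω.
Step 4 — Series with R1: Z_total = R1 + (R2 || C) = 412.6 - j87.05 Ω = 421.6∠-11.9° Ω.
Step 5 — Source phasor: V = 47.7∠-88.6° V = 1.165 - j47.69 V.
Step 6 — Current: I = V / Z = 0.02605 - j0.1101 A = 0.1131∠-76.7° A.
Step 7 — Complex power: S = V·I* = 5.28 - j1.114 VA.
Step 8 — Real power: P = Re(S) = 5.28 W.
Step 9 — Reactive power: Q = Im(S) = -1.114 VAR.
Step 10 — Apparent power: |S| = 5.396 VA.
Step 11 — Power factor: PF = P/|S| = 0.9785 (leading).

(a) P = 5.28 W  (b) Q = -1.114 VAR  (c) S = 5.396 VA  (d) PF = 0.9785 (leading)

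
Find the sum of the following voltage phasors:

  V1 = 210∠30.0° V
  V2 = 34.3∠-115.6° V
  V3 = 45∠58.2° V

Step 1 — Convert each phasor to rectangular form:
  V1 = 210·(cos(30.0°) + j·sin(30.0°)) = 181.9 + j105 V
  V2 = 34.3·(cos(-115.6°) + j·sin(-115.6°)) = -14.82 - j30.93 V
  V3 = 45·(cos(58.2°) + j·sin(58.2°)) = 23.71 + j38.25 V
Step 2 — Sum components: V_total = 190.8 + j112.3 V.
Step 3 — Convert to polar: |V_total| = 221.4 V, ∠V_total = 30.5°.

V_total = 221.4∠30.5° V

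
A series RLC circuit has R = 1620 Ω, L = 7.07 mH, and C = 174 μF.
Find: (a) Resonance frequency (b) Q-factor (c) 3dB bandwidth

Step 1 — Resonance: ω₀ = 1/√(LC) = 1/√(0.00707·0.000174) = 901.6 rad/s.
Step 2 — f₀ = ω₀/(2π) = 143.5 Hz.
Step 3 — Series Q: Q = ω₀L/R = 901.6·0.00707/1620 = 0.003935.
Step 4 — Bandwidth: Δω = ω₀/Q = 2.291e+05 rad/s; BW = Δω/(2π) = 3.647e+04 Hz.

(a) f₀ = 143.5 Hz  (b) Q = 0.003935  (c) BW = 3.647e+04 Hz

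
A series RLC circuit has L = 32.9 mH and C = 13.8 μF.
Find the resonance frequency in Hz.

Step 1 — Resonance condition Im(Z)=0 gives ω₀ = 1/√(LC).
Step 2 — ω₀ = 1/√(0.0329·1.38e-05) = 1484 rad/s.
Step 3 — f₀ = ω₀/(2π) = 236.2 Hz.

f₀ = 236.2 Hz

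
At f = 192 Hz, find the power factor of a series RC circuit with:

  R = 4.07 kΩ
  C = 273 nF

Step 1 — Angular frequency: ω = 2π·f = 2π·192 = 1206 rad/s.
Step 2 — Component impedances:
  R: Z = R = 4070 Ω
  C: Z = 1/(jωC) = -j/(ω·C) = 0 - j3036 Ω
Step 3 — Series combination: Z_total = R + C = 4070 - j3036 Ω = 5078∠-36.7° Ω.
Step 4 — Power factor: PF = cos(φ) = Re(Z)/|Z| = 4070/5078 = 0.8015.
Step 5 — Type: Im(Z) = -3036 ⇒ leading (phase φ = -36.7°).

PF = 0.8015 (leading, φ = -36.7°)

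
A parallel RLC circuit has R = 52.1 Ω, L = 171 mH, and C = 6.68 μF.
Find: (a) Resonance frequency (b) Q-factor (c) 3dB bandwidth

Step 1 — Resonance: ω₀ = 1/√(LC) = 1/√(0.171·6.68e-06) = 935.7 rad/s.
Step 2 — f₀ = ω₀/(2π) = 148.9 Hz.
Step 3 — Parallel Q: Q = R/(ω₀L) = 52.1/(935.7·0.171) = 0.3256.
Step 4 — Bandwidth: Δω = ω₀/Q = 2873 rad/s; BW = Δω/(2π) = 457.3 Hz.

(a) f₀ = 148.9 Hz  (b) Q = 0.3256  (c) BW = 457.3 Hz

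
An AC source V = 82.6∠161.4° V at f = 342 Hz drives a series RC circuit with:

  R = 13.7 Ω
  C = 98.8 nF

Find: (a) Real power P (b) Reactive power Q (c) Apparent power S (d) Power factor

Step 1 — Angular frequency: ω = 2π·f = 2π·342 = 2149 rad/s.
Step 2 — Component impedances:
  R: Z = R = 13.7 Ω
  C: Z = 1/(jωC) = -j/(ω·C) = 0 - j4710 Ω
Step 3 — Series combination: Z_total = R + C = 13.7 - j4710 Ω = 4710∠-89.8° Ω.
Step 4 — Source phasor: V = 82.6∠161.4° V = -78.29 + j26.35 V.
Step 5 — Current: I = V / Z = -0.005642 - j0.0166 A = 0.01754∠-108.8° A.
Step 6 — Complex power: S = V·I* = 0.004213 - j1.449 VA.
Step 7 — Real power: P = Re(S) = 0.004213 W.
Step 8 — Reactive power: Q = Im(S) = -1.449 VAR.
Step 9 — Apparent power: |S| = 1.449 VA.
Step 10 — Power factor: PF = P/|S| = 0.002909 (leading).

(a) P = 0.004213 W  (b) Q = -1.449 VAR  (c) S = 1.449 VA  (d) PF = 0.002909 (leading)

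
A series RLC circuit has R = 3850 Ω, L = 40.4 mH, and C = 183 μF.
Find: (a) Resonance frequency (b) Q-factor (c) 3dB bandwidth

Step 1 — Resonance condition Im(Z)=0 gives ω₀ = 1/√(LC).
Step 2 — ω₀ = 1/√(0.0404·0.000183) = 367.8 rad/s.
Step 3 — f₀ = ω₀/(2π) = 58.53 Hz.
Step 4 — Series Q: Q = ω₀L/R = 367.8·0.0404/3850 = 0.003859.
Step 5 — 3dB bandwidth: Δω = ω₀/Q = 9.53e+04 rad/s; BW = Δω/(2π) = 1.517e+04 Hz.

(a) f₀ = 58.53 Hz  (b) Q = 0.003859  (c) BW = 1.517e+04 Hz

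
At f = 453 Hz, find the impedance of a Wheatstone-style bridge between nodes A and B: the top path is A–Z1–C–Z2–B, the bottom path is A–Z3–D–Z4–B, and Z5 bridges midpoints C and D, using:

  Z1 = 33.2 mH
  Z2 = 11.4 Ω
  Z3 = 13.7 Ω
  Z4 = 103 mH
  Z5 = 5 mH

Step 1 — Angular frequency: ω = 2π·f = 2π·453 = 2846 rad/s.
Step 2 — Component impedances:
  Z1: Z = jωL = j·2846·0.0332 = 0 + j94.5 Ω
  Z2: Z = R = 11.4 Ω
  Z3: Z = R = 13.7 Ω
  Z4: Z = jωL = j·2846·0.103 = 0 + j293.2 Ω
  Z5: Z = jωL = j·2846·0.005 = 0 + j14.23 Ω
Step 3 — Bridge requires nodal analysis (the Z5 bridge couples midpoints C and D, so the two paths cannot be reduced to a simple series/parallel combination). Setting node B to ground and injecting 1 A at node A, the 3-node admittance system at A, C, D solves to V_A = Z_AB = 20.81 + j13.46 Ω = 24.78∠32.9° Ω.

Z = 20.81 + j13.46 Ω = 24.78∠32.9° Ω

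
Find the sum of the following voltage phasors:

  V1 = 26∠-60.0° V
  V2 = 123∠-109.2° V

Step 1 — Convert each phasor to rectangular form:
  V1 = 26·(cos(-60.0°) + j·sin(-60.0°)) = 13 - j22.52 V
  V2 = 123·(cos(-109.2°) + j·sin(-109.2°)) = -40.45 - j116.2 V
Step 2 — Sum components: V_total = -27.45 - j138.7 V.
Step 3 — Convert to polar: |V_total| = 141.4 V, ∠V_total = -101.2°.

V_total = 141.4∠-101.2° V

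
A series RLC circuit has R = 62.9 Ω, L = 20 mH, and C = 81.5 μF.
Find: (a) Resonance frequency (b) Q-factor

Step 1 — Resonance condition Im(Z)=0 gives ω₀ = 1/√(LC).
Step 2 — ω₀ = 1/√(0.02·8.15e-05) = 783.3 rad/s.
Step 3 — f₀ = ω₀/(2π) = 124.7 Hz.
Step 4 — Series Q: Q = ω₀L/R = 783.3·0.02/62.9 = 0.249.

(a) f₀ = 124.7 Hz  (b) Q = 0.249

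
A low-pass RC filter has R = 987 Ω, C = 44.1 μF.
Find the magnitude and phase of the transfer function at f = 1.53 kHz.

Step 1 — Angular frequency: ω = 2π·1530 = 9613 rad/s.
Step 2 — Transfer function: H(jω) = 1/(1 + jωRC).
Step 3 — Denominator: 1 + jωRC = 1 + j·9613·987·4.41e-05 = 1 + j418.4.
Step 4 — H = 5.711e-06 - j0.00239.
Step 5 — Magnitude: |H| = 0.00239 (-52.4 dB); phase: φ = -89.9°.

|H| = 0.00239 (-52.4 dB), φ = -89.9°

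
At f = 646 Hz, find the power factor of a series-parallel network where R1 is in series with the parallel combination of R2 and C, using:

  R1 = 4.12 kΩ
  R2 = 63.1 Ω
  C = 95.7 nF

Step 1 — Angular frequency: ω = 2π·f = 2π·646 = 4059 rad/s.
Step 2 — Component impedances:
  R1: Z = R = 4120 Ω
  R2: Z = R = 63.1 Ω
  C: Z = 1/(jωC) = -j/(ω·C) = 0 - j2574 Ω
Step 3 — Parallel branch: R2 || C = 1/(1/R2 + 1/C) = 63.06 - j1.546 Ω.
Step 4 — Series with R1: Z_total = R1 + (R2 || C) = 4183 - j1.546 Ω = 4183∠-0.0° Ω.
Step 5 — Power factor: PF = cos(φ) = Re(Z)/|Z| = 4183/4183 = 1.
Step 6 — Type: Im(Z) = -1.546 ⇒ leading (phase φ = -0.0°).

PF = 1 (leading, φ = -0.0°)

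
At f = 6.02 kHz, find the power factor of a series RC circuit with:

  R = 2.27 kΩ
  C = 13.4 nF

Step 1 — Angular frequency: ω = 2π·f = 2π·6020 = 3.782e+04 rad/s.
Step 2 — Component impedances:
  R: Z = R = 2270 Ω
  C: Z = 1/(jωC) = -j/(ω·C) = 0 - j1973 Ω
Step 3 — Series combination: Z_total = R + C = 2270 - j1973 Ω = 3008∠-41.0° Ω.
Step 4 — Power factor: PF = cos(φ) = Re(Z)/|Z| = 2270/3007.6 = 0.7548.
Step 5 — Type: Im(Z) = -1973 ⇒ leading (phase φ = -41.0°).

PF = 0.7548 (leading, φ = -41.0°)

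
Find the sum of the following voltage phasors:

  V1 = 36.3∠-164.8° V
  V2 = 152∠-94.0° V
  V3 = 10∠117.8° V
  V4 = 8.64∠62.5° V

Step 1 — Convert each phasor to rectangular form:
  V1 = 36.3·(cos(-164.8°) + j·sin(-164.8°)) = -35.03 - j9.517 V
  V2 = 152·(cos(-94.0°) + j·sin(-94.0°)) = -10.6 - j151.6 V
  V3 = 10·(cos(117.8°) + j·sin(117.8°)) = -4.664 + j8.846 V
  V4 = 8.64·(cos(62.5°) + j·sin(62.5°)) = 3.99 + j7.664 V
Step 2 — Sum components: V_total = -46.31 - j144.6 V.
Step 3 — Convert to polar: |V_total| = 151.9 V, ∠V_total = -107.8°.

V_total = 151.9∠-107.8° V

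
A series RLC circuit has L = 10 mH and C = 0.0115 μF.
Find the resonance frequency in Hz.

Step 1 — Resonance condition Im(Z)=0 gives ω₀ = 1/√(LC).
Step 2 — ω₀ = 1/√(0.01·1.15e-08) = 9.325e+04 rad/s.
Step 3 — f₀ = ω₀/(2π) = 1.484e+04 Hz.

f₀ = 1.484e+04 Hz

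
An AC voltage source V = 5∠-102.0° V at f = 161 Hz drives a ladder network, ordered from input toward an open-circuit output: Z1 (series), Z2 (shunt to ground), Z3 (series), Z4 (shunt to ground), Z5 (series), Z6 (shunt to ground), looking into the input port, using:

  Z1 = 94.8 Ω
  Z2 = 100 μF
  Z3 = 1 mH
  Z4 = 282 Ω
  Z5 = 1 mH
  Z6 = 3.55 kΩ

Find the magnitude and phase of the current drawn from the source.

Step 1 — Angular frequency: ω = 2π·f = 2π·161 = 1012 rad/s.
Step 2 — Component impedances:
  Z1: Z = R = 94.8 Ω
  Z2: Z = 1/(jωC) = -j/(ω·C) = 0 - j9.885 Ω
  Z3: Z = jωL = j·1012·0.001 = 0 + j1.012 Ω
  Z4: Z = R = 282 Ω
  Z5: Z = jωL = j·1012·0.001 = 0 + j1.012 Ω
  Z6: Z = R = 3550 Ω
Step 3 — Ladder network (open output): work backward from the far end, alternating series and parallel combinations. Z_in = 95.17 - j9.873 Ω = 95.68∠-5.9° Ω.
Step 4 — Source phasor: V = 5∠-102.0° V = -1.04 - j4.891 V.
Step 5 — Ohm's law: I = V / Z_total = (-1.04 - j4.891) / (95.17 - j9.873) = -0.005533 - j0.05196 A.
Step 6 — Convert to polar: |I| = 0.05226 A, ∠I = -96.1°.

I = 0.05226∠-96.1° A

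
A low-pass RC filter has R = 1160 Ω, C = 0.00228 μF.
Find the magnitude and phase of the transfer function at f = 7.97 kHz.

Step 1 — Angular frequency: ω = 2π·7970 = 5.008e+04 rad/s.
Step 2 — Transfer function: H(jω) = 1/(1 + jωRC).
Step 3 — Denominator: 1 + jωRC = 1 + j·5.008e+04·1160·2.28e-09 = 1 + j0.1324.
Step 4 — H = 0.9828 - j0.1302.
Step 5 — Magnitude: |H| = 0.9913 (-0.1 dB); phase: φ = -7.5°.

|H| = 0.9913 (-0.1 dB), φ = -7.5°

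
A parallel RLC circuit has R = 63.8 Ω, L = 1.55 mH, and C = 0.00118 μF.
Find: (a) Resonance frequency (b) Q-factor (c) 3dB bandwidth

Step 1 — Resonance: ω₀ = 1/√(LC) = 1/√(0.00155·1.18e-09) = 7.394e+05 rad/s.
Step 2 — f₀ = ω₀/(2π) = 1.177e+05 Hz.
Step 3 — Parallel Q: Q = R/(ω₀L) = 63.8/(7.394e+05·0.00155) = 0.05567.
Step 4 — Bandwidth: Δω = ω₀/Q = 1.328e+07 rad/s; BW = Δω/(2π) = 2.114e+06 Hz.

(a) f₀ = 1.177e+05 Hz  (b) Q = 0.05567  (c) BW = 2.114e+06 Hz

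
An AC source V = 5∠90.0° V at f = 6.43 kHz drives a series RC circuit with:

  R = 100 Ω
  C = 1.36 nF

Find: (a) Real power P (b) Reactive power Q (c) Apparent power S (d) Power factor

Step 1 — Angular frequency: ω = 2π·f = 2π·6430 = 4.04e+04 rad/s.
Step 2 — Component impedances:
  R: Z = R = 100 Ω
  C: Z = 1/(jωC) = -j/(ω·C) = 0 - j1.82e+04 Ω
Step 3 — Series combination: Z_total = R + C = 100 - j1.82e+04 Ω = 1.82e+04∠-89.7° Ω.
Step 4 — Source phasor: V = 5∠90.0° V = 0 + j5 V.
Step 5 — Current: I = V / Z = -0.0002747 + j1.509e-06 A = 0.0002747∠179.7° A.
Step 6 — Complex power: S = V·I* = 7.547e-06 - j0.001374 VA.
Step 7 — Real power: P = Re(S) = 7.547e-06 W.
Step 8 — Reactive power: Q = Im(S) = -0.001374 VAR.
Step 9 — Apparent power: |S| = 0.001374 VA.
Step 10 — Power factor: PF = P/|S| = 0.005494 (leading).

(a) P = 7.547e-06 W  (b) Q = -0.001374 VAR  (c) S = 0.001374 VA  (d) PF = 0.005494 (leading)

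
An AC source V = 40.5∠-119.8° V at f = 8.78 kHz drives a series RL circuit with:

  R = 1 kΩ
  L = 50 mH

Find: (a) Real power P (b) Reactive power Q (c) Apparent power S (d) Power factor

Step 1 — Angular frequency: ω = 2π·f = 2π·8780 = 5.517e+04 rad/s.
Step 2 — Component impedances:
  R: Z = R = 1000 Ω
  L: Z = jωL = j·5.517e+04·0.05 = 0 + j2758 Ω
Step 3 — Series combination: Z_total = R + L = 1000 + j2758 Ω = 2934∠70.1° Ω.
Step 4 — Source phasor: V = 40.5∠-119.8° V = -20.13 - j35.14 V.
Step 5 — Current: I = V / Z = -0.0136 + j0.002367 A = 0.0138∠170.1° A.
Step 6 — Complex power: S = V·I* = 0.1905 + j0.5256 VA.
Step 7 — Real power: P = Re(S) = 0.1905 W.
Step 8 — Reactive power: Q = Im(S) = 0.5256 VAR.
Step 9 — Apparent power: |S| = 0.5591 VA.
Step 10 — Power factor: PF = P/|S| = 0.3408 (lagging).

(a) P = 0.1905 W  (b) Q = 0.5256 VAR  (c) S = 0.5591 VA  (d) PF = 0.3408 (lagging)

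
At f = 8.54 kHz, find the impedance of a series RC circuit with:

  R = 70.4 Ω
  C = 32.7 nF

Step 1 — Angular frequency: ω = 2π·f = 2π·8540 = 5.366e+04 rad/s.
Step 2 — Component impedances:
  R: Z = R = 70.4 Ω
  C: Z = 1/(jωC) = -j/(ω·C) = 0 - j569.9 Ω
Step 3 — Series combination: Z_total = R + C = 70.4 - j569.9 Ω = 574.3∠-83.0° Ω.

Z = 70.4 - j569.9 Ω = 574.3∠-83.0° Ω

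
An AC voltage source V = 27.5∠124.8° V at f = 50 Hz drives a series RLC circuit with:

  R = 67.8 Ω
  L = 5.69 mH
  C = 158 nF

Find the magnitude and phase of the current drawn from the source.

Step 1 — Angular frequency: ω = 2π·f = 2π·50 = 314.2 rad/s.
Step 2 — Component impedances:
  R: Z = R = 67.8 Ω
  L: Z = jωL = j·314.2·0.00569 = 0 + j1.788 Ω
  C: Z = 1/(jωC) = -j/(ω·C) = 0 - j2.015e+04 Ω
Step 3 — Series combination: Z_total = R + L + C = 67.8 - j2.014e+04 Ω = 2.014e+04∠-89.8° Ω.
Step 4 — Source phasor: V = 27.5∠124.8° V = -15.69 + j22.58 V.
Step 5 — Ohm's law: I = V / Z_total = (-15.69 + j22.58) / (67.8 - j2.014e+04) = -0.001124 - j0.0007753 A.
Step 6 — Convert to polar: |I| = 0.001365 A, ∠I = -145.4°.

I = 0.001365∠-145.4° A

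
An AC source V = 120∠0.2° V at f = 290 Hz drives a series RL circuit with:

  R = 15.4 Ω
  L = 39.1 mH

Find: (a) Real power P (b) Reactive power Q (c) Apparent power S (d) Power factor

Step 1 — Angular frequency: ω = 2π·f = 2π·290 = 1822 rad/s.
Step 2 — Component impedances:
  R: Z = R = 15.4 Ω
  L: Z = jωL = j·1822·0.0391 = 0 + j71.25 Ω
Step 3 — Series combination: Z_total = R + L = 15.4 + j71.25 Ω = 72.89∠77.8° Ω.
Step 4 — Source phasor: V = 120∠0.2° V = 120 + j0.4189 V.
Step 5 — Current: I = V / Z = 0.3534 - j1.608 A = 1.646∠-77.6° A.
Step 6 — Complex power: S = V·I* = 41.74 + j193.1 VA.
Step 7 — Real power: P = Re(S) = 41.74 W.
Step 8 — Reactive power: Q = Im(S) = 193.1 VAR.
Step 9 — Apparent power: |S| = 197.6 VA.
Step 10 — Power factor: PF = P/|S| = 0.2113 (lagging).

(a) P = 41.74 W  (b) Q = 193.1 VAR  (c) S = 197.6 VA  (d) PF = 0.2113 (lagging)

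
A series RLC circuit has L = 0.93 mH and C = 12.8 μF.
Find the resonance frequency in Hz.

Step 1 — Resonance condition Im(Z)=0 gives ω₀ = 1/√(LC).
Step 2 — ω₀ = 1/√(0.00093·1.28e-05) = 9165 rad/s.
Step 3 — f₀ = ω₀/(2π) = 1459 Hz.

f₀ = 1459 Hz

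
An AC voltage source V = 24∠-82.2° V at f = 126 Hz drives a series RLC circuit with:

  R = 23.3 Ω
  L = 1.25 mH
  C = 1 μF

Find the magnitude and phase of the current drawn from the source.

Step 1 — Angular frequency: ω = 2π·f = 2π·126 = 791.7 rad/s.
Step 2 — Component impedances:
  R: Z = R = 23.3 Ω
  L: Z = jωL = j·791.7·0.00125 = 0 + j0.9896 Ω
  C: Z = 1/(jωC) = -j/(ω·C) = 0 - j1263 Ω
Step 3 — Series combination: Z_total = R + L + C = 23.3 - j1262 Ω = 1262∠-88.9° Ω.
Step 4 — Source phasor: V = 24∠-82.2° V = 3.257 - j23.78 V.
Step 5 — Ohm's law: I = V / Z_total = (3.257 - j23.78) / (23.3 - j1262) = 0.01888 + j0.002232 A.
Step 6 — Convert to polar: |I| = 0.01901 A, ∠I = 6.7°.

I = 0.01901∠6.7° A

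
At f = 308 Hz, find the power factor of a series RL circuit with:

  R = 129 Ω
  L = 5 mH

Step 1 — Angular frequency: ω = 2π·f = 2π·308 = 1935 rad/s.
Step 2 — Component impedances:
  R: Z = R = 129 Ω
  L: Z = jωL = j·1935·0.005 = 0 + j9.676 Ω
Step 3 — Series combination: Z_total = R + L = 129 + j9.676 Ω = 129.4∠4.3° Ω.
Step 4 — Power factor: PF = cos(φ) = Re(Z)/|Z| = 129/129.36 = 0.9972.
Step 5 — Type: Im(Z) = 9.676 ⇒ lagging (phase φ = 4.3°).

PF = 0.9972 (lagging, φ = 4.3°)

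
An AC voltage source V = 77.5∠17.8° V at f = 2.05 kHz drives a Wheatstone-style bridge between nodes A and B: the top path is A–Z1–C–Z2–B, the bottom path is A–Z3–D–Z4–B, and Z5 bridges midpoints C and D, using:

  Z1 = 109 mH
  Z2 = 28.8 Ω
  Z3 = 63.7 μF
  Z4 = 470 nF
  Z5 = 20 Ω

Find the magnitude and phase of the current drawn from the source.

Step 1 — Angular frequency: ω = 2π·f = 2π·2050 = 1.288e+04 rad/s.
Step 2 — Component impedances:
  Z1: Z = jωL = j·1.288e+04·0.109 = 0 + j1404 Ω
  Z2: Z = R = 28.8 Ω
  Z3: Z = 1/(jωC) = -j/(ω·C) = 0 - j1.219 Ω
  Z4: Z = 1/(jωC) = -j/(ω·C) = 0 - j165.2 Ω
  Z5: Z = R = 20 Ω
Step 3 — Bridge requires nodal analysis (the Z5 bridge couples midpoints C and D, so the two paths cannot be reduced to a simple series/parallel combination). Setting node B to ground and injecting 1 A at node A, the 3-node admittance system at A, C, D solves to V_A = Z_AB = 45.05 - j14.27 Ω = 47.26∠-17.6° Ω.
Step 4 — Source phasor: V = 77.5∠17.8° V = 73.79 + j23.69 V.
Step 5 — Ohm's law: I = V / Z_total = (73.79 + j23.69) / (45.05 - j14.27) = 1.337 + j0.9493 A.
Step 6 — Convert to polar: |I| = 1.64 A, ∠I = 35.4°.

I = 1.64∠35.4° A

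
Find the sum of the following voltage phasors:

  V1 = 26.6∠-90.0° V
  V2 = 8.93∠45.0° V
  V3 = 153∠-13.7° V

Step 1 — Convert each phasor to rectangular form:
  V1 = 26.6·(cos(-90.0°) + j·sin(-90.0°)) = 0 - j26.6 V
  V2 = 8.93·(cos(45.0°) + j·sin(45.0°)) = 6.314 + j6.314 V
  V3 = 153·(cos(-13.7°) + j·sin(-13.7°)) = 148.6 - j36.24 V
Step 2 — Sum components: V_total = 155 - j56.52 V.
Step 3 — Convert to polar: |V_total| = 164.9 V, ∠V_total = -20.0°.

V_total = 164.9∠-20.0° V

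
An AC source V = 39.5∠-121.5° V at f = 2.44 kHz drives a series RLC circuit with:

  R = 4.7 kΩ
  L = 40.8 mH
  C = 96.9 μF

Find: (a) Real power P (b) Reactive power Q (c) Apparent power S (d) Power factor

Step 1 — Angular frequency: ω = 2π·f = 2π·2440 = 1.533e+04 rad/s.
Step 2 — Component impedances:
  R: Z = R = 4700 Ω
  L: Z = jωL = j·1.533e+04·0.0408 = 0 + j625.5 Ω
  C: Z = 1/(jωC) = -j/(ω·C) = 0 - j0.6731 Ω
Step 3 — Series combination: Z_total = R + L + C = 4700 + j624.8 Ω = 4741∠7.6° Ω.
Step 4 — Source phasor: V = 39.5∠-121.5° V = -20.64 - j33.68 V.
Step 5 — Current: I = V / Z = -0.005251 - j0.006468 A = 0.008331∠-129.1° A.
Step 6 — Complex power: S = V·I* = 0.3262 + j0.04337 VA.
Step 7 — Real power: P = Re(S) = 0.3262 W.
Step 8 — Reactive power: Q = Im(S) = 0.04337 VAR.
Step 9 — Apparent power: |S| = 0.3291 VA.
Step 10 — Power factor: PF = P/|S| = 0.9913 (lagging).

(a) P = 0.3262 W  (b) Q = 0.04337 VAR  (c) S = 0.3291 VA  (d) PF = 0.9913 (lagging)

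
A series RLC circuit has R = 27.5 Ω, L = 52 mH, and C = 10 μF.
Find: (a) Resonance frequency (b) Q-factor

Step 1 — Resonance condition Im(Z)=0 gives ω₀ = 1/√(LC).
Step 2 — ω₀ = 1/√(0.052·1e-05) = 1387 rad/s.
Step 3 — f₀ = ω₀/(2π) = 220.7 Hz.
Step 4 — Series Q: Q = ω₀L/R = 1387·0.052/27.5 = 2.622.

(a) f₀ = 220.7 Hz  (b) Q = 2.622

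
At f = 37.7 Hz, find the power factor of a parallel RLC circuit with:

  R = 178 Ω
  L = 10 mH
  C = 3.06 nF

Step 1 — Angular frequency: ω = 2π·f = 2π·37.7 = 236.9 rad/s.
Step 2 — Component impedances:
  R: Z = R = 178 Ω
  L: Z = jωL = j·236.9·0.01 = 0 + j2.369 Ω
  C: Z = 1/(jωC) = -j/(ω·C) = 0 - j1.38e+06 Ω
Step 3 — Parallel combination: 1/Z_total = 1/R + 1/L + 1/C; Z_total = 0.03152 + j2.368 Ω = 2.369∠89.2° Ω.
Step 4 — Power factor: PF = cos(φ) = Re(Z)/|Z| = 0.03152/2.369 = 0.01331.
Step 5 — Type: Im(Z) = 2.368 ⇒ lagging (phase φ = 89.2°).

PF = 0.01331 (lagging, φ = 89.2°)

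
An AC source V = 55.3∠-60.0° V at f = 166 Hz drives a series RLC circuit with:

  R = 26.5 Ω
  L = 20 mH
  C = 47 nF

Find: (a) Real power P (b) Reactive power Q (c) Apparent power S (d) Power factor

Step 1 — Angular frequency: ω = 2π·f = 2π·166 = 1043 rad/s.
Step 2 — Component impedances:
  R: Z = R = 26.5 Ω
  L: Z = jωL = j·1043·0.02 = 0 + j20.86 Ω
  C: Z = 1/(jωC) = -j/(ω·C) = 0 - j2.04e+04 Ω
Step 3 — Series combination: Z_total = R + L + C = 26.5 - j2.038e+04 Ω = 2.038e+04∠-89.9° Ω.
Step 4 — Source phasor: V = 55.3∠-60.0° V = 27.65 - j47.89 V.
Step 5 — Current: I = V / Z = 0.002352 + j0.001354 A = 0.002714∠29.9° A.
Step 6 — Complex power: S = V·I* = 0.0001951 - j0.1501 VA.
Step 7 — Real power: P = Re(S) = 0.0001951 W.
Step 8 — Reactive power: Q = Im(S) = -0.1501 VAR.
Step 9 — Apparent power: |S| = 0.1501 VA.
Step 10 — Power factor: PF = P/|S| = 0.0013 (leading).

(a) P = 0.0001951 W  (b) Q = -0.1501 VAR  (c) S = 0.1501 VA  (d) PF = 0.0013 (leading)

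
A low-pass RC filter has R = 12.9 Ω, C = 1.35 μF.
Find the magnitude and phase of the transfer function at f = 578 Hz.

Step 1 — Angular frequency: ω = 2π·578 = 3632 rad/s.
Step 2 — Transfer function: H(jω) = 1/(1 + jωRC).
Step 3 — Denominator: 1 + jωRC = 1 + j·3632·12.9·1.35e-06 = 1 + j0.06325.
Step 4 — H = 0.996 - j0.06299.
Step 5 — Magnitude: |H| = 0.998 (-0.0 dB); phase: φ = -3.6°.

|H| = 0.998 (-0.0 dB), φ = -3.6°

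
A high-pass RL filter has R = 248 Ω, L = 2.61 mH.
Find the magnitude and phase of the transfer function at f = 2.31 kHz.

Step 1 — Angular frequency: ω = 2π·2310 = 1.451e+04 rad/s.
Step 2 — Transfer function: H(jω) = jωL/(R + jωL).
Step 3 — Numerator jωL = j·37.88; denominator R + jωL = 248 + j37.88.
Step 4 — H = 0.0228 + j0.1493.
Step 5 — Magnitude: |H| = 0.151 (-16.4 dB); phase: φ = 81.3°.

|H| = 0.151 (-16.4 dB), φ = 81.3°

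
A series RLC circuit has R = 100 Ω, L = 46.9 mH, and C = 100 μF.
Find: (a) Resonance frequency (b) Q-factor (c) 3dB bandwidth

Step 1 — Resonance: ω₀ = 1/√(LC) = 1/√(0.0469·0.0001) = 461.8 rad/s.
Step 2 — f₀ = ω₀/(2π) = 73.49 Hz.
Step 3 — Series Q: Q = ω₀L/R = 461.8·0.0469/100 = 0.2166.
Step 4 — Bandwidth: Δω = ω₀/Q = 2132 rad/s; BW = Δω/(2π) = 339.3 Hz.

(a) f₀ = 73.49 Hz  (b) Q = 0.2166  (c) BW = 339.3 Hz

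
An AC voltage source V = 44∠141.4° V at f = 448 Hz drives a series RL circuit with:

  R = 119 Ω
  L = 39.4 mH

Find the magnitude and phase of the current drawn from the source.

Step 1 — Angular frequency: ω = 2π·f = 2π·448 = 2815 rad/s.
Step 2 — Component impedances:
  R: Z = R = 119 Ω
  L: Z = jωL = j·2815·0.0394 = 0 + j110.9 Ω
Step 3 — Series combination: Z_total = R + L = 119 + j110.9 Ω = 162.7∠43.0° Ω.
Step 4 — Source phasor: V = 44∠141.4° V = -34.39 + j27.45 V.
Step 5 — Ohm's law: I = V / Z_total = (-34.39 + j27.45) / (119 + j110.9) = -0.03959 + j0.2676 A.
Step 6 — Convert to polar: |I| = 0.2705 A, ∠I = 98.4°.

I = 0.2705∠98.4° A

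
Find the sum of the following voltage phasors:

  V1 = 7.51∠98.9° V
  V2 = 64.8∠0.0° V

Step 1 — Convert each phasor to rectangular form:
  V1 = 7.51·(cos(98.9°) + j·sin(98.9°)) = -1.162 + j7.42 V
  V2 = 64.8·(cos(0.0°) + j·sin(0.0°)) = 64.8 V
Step 2 — Sum components: V_total = 63.64 + j7.42 V.
Step 3 — Convert to polar: |V_total| = 64.07 V, ∠V_total = 6.7°.

V_total = 64.07∠6.7° V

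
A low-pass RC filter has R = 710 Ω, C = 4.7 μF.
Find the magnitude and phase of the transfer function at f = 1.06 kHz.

Step 1 — Angular frequency: ω = 2π·1060 = 6660 rad/s.
Step 2 — Transfer function: H(jω) = 1/(1 + jωRC).
Step 3 — Denominator: 1 + jωRC = 1 + j·6660·710·4.7e-06 = 1 + j22.23.
Step 4 — H = 0.00202 - j0.0449.
Step 5 — Magnitude: |H| = 0.04495 (-26.9 dB); phase: φ = -87.4°.

|H| = 0.04495 (-26.9 dB), φ = -87.4°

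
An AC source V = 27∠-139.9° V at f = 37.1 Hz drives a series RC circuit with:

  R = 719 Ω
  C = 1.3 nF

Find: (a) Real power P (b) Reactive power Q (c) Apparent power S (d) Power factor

Step 1 — Angular frequency: ω = 2π·f = 2π·37.1 = 233.1 rad/s.
Step 2 — Component impedances:
  R: Z = R = 719 Ω
  C: Z = 1/(jωC) = -j/(ω·C) = 0 - j3.3e+06 Ω
Step 3 — Series combination: Z_total = R + C = 719 - j3.3e+06 Ω = 3.3e+06∠-90.0° Ω.
Step 4 — Source phasor: V = 27∠-139.9° V = -20.65 - j17.39 V.
Step 5 — Current: I = V / Z = 5.269e-06 - j6.26e-06 A = 8.182e-06∠-49.9° A.
Step 6 — Complex power: S = V·I* = 4.813e-08 - j0.0002209 VA.
Step 7 — Real power: P = Re(S) = 4.813e-08 W.
Step 8 — Reactive power: Q = Im(S) = -0.0002209 VAR.
Step 9 — Apparent power: |S| = 0.0002209 VA.
Step 10 — Power factor: PF = P/|S| = 0.0002179 (leading).

(a) P = 4.813e-08 W  (b) Q = -0.0002209 VAR  (c) S = 0.0002209 VA  (d) PF = 0.0002179 (leading)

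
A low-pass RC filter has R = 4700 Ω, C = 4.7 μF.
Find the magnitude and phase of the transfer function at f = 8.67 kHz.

Step 1 — Angular frequency: ω = 2π·8670 = 5.448e+04 rad/s.
Step 2 — Transfer function: H(jω) = 1/(1 + jωRC).
Step 3 — Denominator: 1 + jωRC = 1 + j·5.448e+04·4700·4.7e-06 = 1 + j1203.
Step 4 — H = 6.906e-07 - j0.000831.
Step 5 — Magnitude: |H| = 0.000831 (-61.6 dB); phase: φ = -90.0°.

|H| = 0.000831 (-61.6 dB), φ = -90.0°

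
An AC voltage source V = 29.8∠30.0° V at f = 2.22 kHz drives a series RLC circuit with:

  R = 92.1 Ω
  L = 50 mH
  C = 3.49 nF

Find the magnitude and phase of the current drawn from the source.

Step 1 — Angular frequency: ω = 2π·f = 2π·2220 = 1.395e+04 rad/s.
Step 2 — Component impedances:
  R: Z = R = 92.1 Ω
  L: Z = jωL = j·1.395e+04·0.05 = 0 + j697.4 Ω
  C: Z = 1/(jωC) = -j/(ω·C) = 0 - j2.054e+04 Ω
Step 3 — Series combination: Z_total = R + L + C = 92.1 - j1.984e+04 Ω = 1.984e+04∠-89.7° Ω.
Step 4 — Source phasor: V = 29.8∠30.0° V = 25.81 + j14.9 V.
Step 5 — Ohm's law: I = V / Z_total = (25.81 + j14.9) / (92.1 - j1.984e+04) = -0.0007448 + j0.001304 A.
Step 6 — Convert to polar: |I| = 0.001502 A, ∠I = 119.7°.

I = 0.001502∠119.7° A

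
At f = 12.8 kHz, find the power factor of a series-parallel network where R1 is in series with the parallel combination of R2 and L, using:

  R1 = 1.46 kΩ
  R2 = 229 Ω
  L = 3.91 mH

Step 1 — Angular frequency: ω = 2π·f = 2π·1.28e+04 = 8.042e+04 rad/s.
Step 2 — Component impedances:
  R1: Z = R = 1460 Ω
  R2: Z = R = 229 Ω
  L: Z = jωL = j·8.042e+04·0.00391 = 0 + j314.5 Ω
Step 3 — Parallel branch: R2 || L = 1/(1/R2 + 1/L) = 149.6 + j109 Ω.
Step 4 — Series with R1: Z_total = R1 + (R2 || L) = 1610 + j109 Ω = 1613∠3.9° Ω.
Step 5 — Power factor: PF = cos(φ) = Re(Z)/|Z| = 1609.6/1613.3 = 0.9977.
Step 6 — Type: Im(Z) = 109 ⇒ lagging (phase φ = 3.9°).

PF = 0.9977 (lagging, φ = 3.9°)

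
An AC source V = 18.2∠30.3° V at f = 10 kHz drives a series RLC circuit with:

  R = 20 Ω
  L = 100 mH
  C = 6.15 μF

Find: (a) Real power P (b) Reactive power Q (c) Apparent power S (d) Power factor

Step 1 — Angular frequency: ω = 2π·f = 2π·1e+04 = 6.283e+04 rad/s.
Step 2 — Component impedances:
  R: Z = R = 20 Ω
  L: Z = jωL = j·6.283e+04·0.1 = 0 + j6283 Ω
  C: Z = 1/(jωC) = -j/(ω·C) = 0 - j2.588 Ω
Step 3 — Series combination: Z_total = R + L + C = 20 + j6281 Ω = 6281∠89.8° Ω.
Step 4 — Source phasor: V = 18.2∠30.3° V = 15.71 + j9.182 V.
Step 5 — Current: I = V / Z = 0.00147 - j0.002497 A = 0.002898∠-59.5° A.
Step 6 — Complex power: S = V·I* = 0.0001679 + j0.05274 VA.
Step 7 — Real power: P = Re(S) = 0.0001679 W.
Step 8 — Reactive power: Q = Im(S) = 0.05274 VAR.
Step 9 — Apparent power: |S| = 0.05274 VA.
Step 10 — Power factor: PF = P/|S| = 0.003184 (lagging).

(a) P = 0.0001679 W  (b) Q = 0.05274 VAR  (c) S = 0.05274 VA  (d) PF = 0.003184 (lagging)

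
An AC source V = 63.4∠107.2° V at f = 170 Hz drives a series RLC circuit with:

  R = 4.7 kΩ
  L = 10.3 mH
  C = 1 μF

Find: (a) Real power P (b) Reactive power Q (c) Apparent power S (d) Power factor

Step 1 — Angular frequency: ω = 2π·f = 2π·170 = 1068 rad/s.
Step 2 — Component impedances:
  R: Z = R = 4700 Ω
  L: Z = jωL = j·1068·0.0103 = 0 + j11 Ω
  C: Z = 1/(jωC) = -j/(ω·C) = 0 - j936.2 Ω
Step 3 — Series combination: Z_total = R + L + C = 4700 - j925.2 Ω = 4790∠-11.1° Ω.
Step 4 — Source phasor: V = 63.4∠107.2° V = -18.75 + j60.56 V.
Step 5 — Current: I = V / Z = -0.006282 + j0.01165 A = 0.01324∠118.3° A.
Step 6 — Complex power: S = V·I* = 0.8233 - j0.1621 VA.
Step 7 — Real power: P = Re(S) = 0.8233 W.
Step 8 — Reactive power: Q = Im(S) = -0.1621 VAR.
Step 9 — Apparent power: |S| = 0.8391 VA.
Step 10 — Power factor: PF = P/|S| = 0.9812 (leading).

(a) P = 0.8233 W  (b) Q = -0.1621 VAR  (c) S = 0.8391 VA  (d) PF = 0.9812 (leading)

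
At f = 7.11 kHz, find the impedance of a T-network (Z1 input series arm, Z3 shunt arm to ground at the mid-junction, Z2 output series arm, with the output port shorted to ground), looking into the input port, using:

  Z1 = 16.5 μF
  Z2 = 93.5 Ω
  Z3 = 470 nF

Step 1 — Angular frequency: ω = 2π·f = 2π·7110 = 4.467e+04 rad/s.
Step 2 — Component impedances:
  Z1: Z = 1/(jωC) = -j/(ω·C) = 0 - j1.357 Ω
  Z2: Z = R = 93.5 Ω
  Z3: Z = 1/(jωC) = -j/(ω·C) = 0 - j47.63 Ω
Step 3 — With the output port shorted to ground, the output series arm Z2 runs from the junction to ground; the shunt arm Z3 also runs from the junction to ground. They appear in parallel: Z3 || Z2 = 19.26 - j37.82 Ω.
Step 4 — Series with input arm Z1: Z_in = Z1 + (Z3 || Z2) = 19.26 - j39.17 Ω = 43.65∠-63.8° Ω.

Z = 19.26 - j39.17 Ω = 43.65∠-63.8° Ω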